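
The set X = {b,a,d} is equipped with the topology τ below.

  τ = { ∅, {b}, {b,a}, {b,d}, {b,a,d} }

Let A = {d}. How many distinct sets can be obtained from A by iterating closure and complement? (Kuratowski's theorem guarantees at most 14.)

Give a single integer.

4

cl via duality: int({b,a}) = {b,a}, so X∖{b,a} = {d}
Write k for closure, c for complement:
  1. A     = {d}
  2. cA    = {b,a}
  3. kcA   = {b,a,d}
  4. ckcA  = ∅
applying k or c yields no new set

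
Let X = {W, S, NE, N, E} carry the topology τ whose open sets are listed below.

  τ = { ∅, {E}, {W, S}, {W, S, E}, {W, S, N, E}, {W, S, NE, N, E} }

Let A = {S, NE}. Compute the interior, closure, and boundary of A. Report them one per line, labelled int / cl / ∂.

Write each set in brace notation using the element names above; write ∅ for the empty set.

int(A) = ∅
cl(A)  = {W, S, NE, N}
∂A     = {W, S, NE, N}

U open, U⊆A: ∅. int(A) = ⋃ = ∅
X∖A={W, N, E}, int(X∖A)={E}, hence cl(A)={W, S, NE, N}
∂A: remove int from cl → {W, S, NE, N}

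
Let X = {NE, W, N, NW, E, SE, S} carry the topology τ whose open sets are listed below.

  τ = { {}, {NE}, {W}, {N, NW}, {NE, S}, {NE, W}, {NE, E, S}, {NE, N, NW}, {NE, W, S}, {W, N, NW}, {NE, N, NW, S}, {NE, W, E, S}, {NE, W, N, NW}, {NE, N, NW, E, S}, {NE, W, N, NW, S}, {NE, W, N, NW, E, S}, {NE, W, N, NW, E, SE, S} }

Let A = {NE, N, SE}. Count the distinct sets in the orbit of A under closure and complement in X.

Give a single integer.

12

cl via duality: int({W, NW, E, S}) = {W}, so X∖{W} = {NE, N, NW, E, SE, S}
Write k for closure, c for complement:
  1. A     = {NE, N, SE}
  2. kA    = {NE, N, NW, E, SE, S}
  3. cA    = {W, NW, E, S}
  4. ckA   = {W}
  5. kcA   = {W, N, NW, E, SE, S}
  6. kckA  = {W, SE}
  7. ckcA  = {NE}
  8. ckckA = {NE, N, NW, E, S}
  9. kckcA = {NE, E, SE, S}
  10. ckckcA = {W, N, NW}
  11. kckckcA = {W, N, NW, SE}
  12. ckckckcA = {NE, E, S}
applying k or c yields no new set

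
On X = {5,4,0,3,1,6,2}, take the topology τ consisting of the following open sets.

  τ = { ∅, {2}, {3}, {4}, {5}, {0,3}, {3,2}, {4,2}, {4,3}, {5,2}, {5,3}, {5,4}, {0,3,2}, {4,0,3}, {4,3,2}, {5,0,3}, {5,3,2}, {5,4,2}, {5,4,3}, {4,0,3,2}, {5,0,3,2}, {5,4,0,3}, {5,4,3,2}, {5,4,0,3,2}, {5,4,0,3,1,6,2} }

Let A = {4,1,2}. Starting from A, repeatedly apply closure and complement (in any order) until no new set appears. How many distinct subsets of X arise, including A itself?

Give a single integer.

6

complement {5,0,3,6}; its interior {5,0,3}; cl(A) = X∖{5,0,3} = {4,1,6,2}
With k = closure, c = complement:
  1. A     = {4,1,2}
  2. kA    = {4,1,6,2}
  3. cA    = {5,0,3,6}
  4. ckA   = {5,0,3}
  5. kcA   = {5,0,3,1,6}
  6. ckcA  = {4,2}
k, c of each give nothing new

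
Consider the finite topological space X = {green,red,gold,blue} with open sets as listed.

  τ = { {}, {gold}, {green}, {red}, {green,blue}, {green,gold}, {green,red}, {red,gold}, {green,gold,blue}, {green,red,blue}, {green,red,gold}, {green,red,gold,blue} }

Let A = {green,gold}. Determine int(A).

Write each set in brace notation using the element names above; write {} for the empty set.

{green,gold}

interior: largest open inside A is {green,gold} (from {}, {gold}, {green}, {green,gold})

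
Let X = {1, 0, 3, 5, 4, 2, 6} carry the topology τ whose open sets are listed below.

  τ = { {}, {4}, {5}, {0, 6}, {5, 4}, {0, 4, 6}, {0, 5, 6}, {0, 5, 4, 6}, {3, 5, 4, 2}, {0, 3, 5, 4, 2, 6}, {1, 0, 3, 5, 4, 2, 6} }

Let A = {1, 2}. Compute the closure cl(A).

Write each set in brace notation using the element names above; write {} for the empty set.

cl via duality: int({0, 3, 5, 4, 6}) = {0, 5, 4, 6}, so X∖{0, 5, 4, 6} = {1, 3, 2}

{1, 3, 2}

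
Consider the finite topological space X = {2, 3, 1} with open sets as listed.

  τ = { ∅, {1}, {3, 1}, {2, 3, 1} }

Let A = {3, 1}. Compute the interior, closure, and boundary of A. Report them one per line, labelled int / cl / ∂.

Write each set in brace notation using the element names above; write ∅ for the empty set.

U open, U⊆A: ∅, {1}, {3, 1}. int(A) = ⋃ = {3, 1}
X∖A={2}, int(X∖A)=∅, hence cl(A)={2, 3, 1}
∂A: remove int from cl → {2}

int(A) = {3, 1}
cl(A)  = {2, 3, 1}
∂A     = {2}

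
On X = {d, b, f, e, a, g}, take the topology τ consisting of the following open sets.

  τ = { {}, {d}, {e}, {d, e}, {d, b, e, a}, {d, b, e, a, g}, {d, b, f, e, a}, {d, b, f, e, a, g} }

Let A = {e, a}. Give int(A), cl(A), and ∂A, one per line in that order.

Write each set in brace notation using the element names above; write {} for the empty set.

int(A) = {e}
cl(A)  = {b, f, e, a, g}
∂A     = {b, f, a, g}

opens ⊆ A: {}, {e}; union → int = {e}
complement {d, b, f, g}; its interior {d}; cl(A) = X∖{d} = {b, f, e, a, g}
boundary = {b, f, e, a, g} ∖ {e} = {b, f, a, g}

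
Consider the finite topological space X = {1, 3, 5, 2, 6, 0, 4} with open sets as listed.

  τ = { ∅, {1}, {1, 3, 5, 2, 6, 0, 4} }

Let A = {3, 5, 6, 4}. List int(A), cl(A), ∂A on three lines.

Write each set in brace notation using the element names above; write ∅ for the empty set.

U open, U⊆A: ∅. int(A) = ⋃ = ∅
X∖A={1, 2, 0}, int(X∖A)={1}, hence cl(A)={3, 5, 2, 6, 0, 4}
∂A: remove int from cl → {3, 5, 2, 6, 0, 4}

int(A) = ∅
cl(A)  = {3, 5, 2, 6, 0, 4}
∂A     = {3, 5, 2, 6, 0, 4}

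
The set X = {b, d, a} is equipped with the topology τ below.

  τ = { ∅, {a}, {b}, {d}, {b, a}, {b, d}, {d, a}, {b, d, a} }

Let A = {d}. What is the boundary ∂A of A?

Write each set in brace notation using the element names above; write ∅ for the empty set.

∅

open subsets of A: ∅, {d}; so int(A) = {d}
closure: X∖int(X∖A) = X∖{b, a} = {d}
∂A = {d} minus {d} = ∅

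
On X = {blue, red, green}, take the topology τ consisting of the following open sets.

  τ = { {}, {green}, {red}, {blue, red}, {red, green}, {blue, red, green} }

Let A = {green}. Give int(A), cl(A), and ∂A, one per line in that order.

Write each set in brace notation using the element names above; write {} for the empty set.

int(A) = {green}
cl(A)  = {green}
∂A     = {}

U open, U⊆A: {}, {green}. int(A) = ⋃ = {green}
X∖A={blue, red}, int(X∖A)={blue, red}, hence cl(A)={green}
∂A: remove int from cl → {}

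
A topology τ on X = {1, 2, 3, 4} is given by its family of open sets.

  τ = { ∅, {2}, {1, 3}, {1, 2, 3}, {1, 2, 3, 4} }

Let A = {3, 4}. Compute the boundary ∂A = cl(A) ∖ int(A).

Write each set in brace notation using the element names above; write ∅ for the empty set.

{1, 3, 4}

opens ⊆ A: ∅; union → int = ∅
complement {1, 2}; its interior {2}; cl(A) = X∖{2} = {1, 3, 4}
boundary = {1, 3, 4} ∖ ∅ = {1, 3, 4}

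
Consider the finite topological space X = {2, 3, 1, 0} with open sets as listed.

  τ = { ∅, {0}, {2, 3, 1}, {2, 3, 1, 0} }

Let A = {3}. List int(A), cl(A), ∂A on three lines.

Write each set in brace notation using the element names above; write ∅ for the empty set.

opens ⊆ A: ∅; union → int = ∅
complement {2, 1, 0}; its interior {0}; cl(A) = X∖{0} = {2, 3, 1}
boundary = {2, 3, 1} ∖ ∅ = {2, 3, 1}

int(A) = ∅
cl(A)  = {2, 3, 1}
∂A     = {2, 3, 1}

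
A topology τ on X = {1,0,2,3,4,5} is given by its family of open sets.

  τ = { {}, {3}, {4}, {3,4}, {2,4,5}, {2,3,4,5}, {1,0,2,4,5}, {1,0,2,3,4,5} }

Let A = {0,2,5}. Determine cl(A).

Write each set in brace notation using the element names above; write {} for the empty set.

{1,0,2,5}

complement {1,3,4}; its interior {3,4}; cl(A) = X∖{3,4} = {1,0,2,5}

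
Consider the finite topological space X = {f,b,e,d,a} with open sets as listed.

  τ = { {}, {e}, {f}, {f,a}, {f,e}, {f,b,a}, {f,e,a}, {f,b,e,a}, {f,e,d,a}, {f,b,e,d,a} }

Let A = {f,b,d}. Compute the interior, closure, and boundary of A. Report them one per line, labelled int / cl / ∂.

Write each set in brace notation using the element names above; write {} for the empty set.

int(A) = {f}
cl(A)  = {f,b,d,a}
∂A     = {b,d,a}

interior: largest open inside A is {f} (from {}, {f})
cl via duality: int({e,a}) = {e}, so X∖{e} = {f,b,d,a}
cl∖int = {b,d,a}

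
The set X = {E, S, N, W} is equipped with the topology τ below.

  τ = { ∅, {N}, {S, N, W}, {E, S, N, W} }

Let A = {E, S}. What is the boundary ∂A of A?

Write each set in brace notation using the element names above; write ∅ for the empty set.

open subsets of A: ∅; so int(A) = ∅
closure: X∖int(X∖A) = X∖{N} = {E, S, W}
∂A = {E, S, W} minus ∅ = {E, S, W}

{E, S, W}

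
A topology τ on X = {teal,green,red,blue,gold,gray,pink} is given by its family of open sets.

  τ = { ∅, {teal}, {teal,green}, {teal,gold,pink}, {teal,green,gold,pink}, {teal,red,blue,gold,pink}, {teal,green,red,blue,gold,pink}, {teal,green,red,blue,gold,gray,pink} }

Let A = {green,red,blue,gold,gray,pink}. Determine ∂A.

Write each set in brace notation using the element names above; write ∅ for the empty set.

open subsets of A: ∅; so int(A) = ∅
closure: X∖int(X∖A) = X∖{teal} = {green,red,blue,gold,gray,pink}
∂A = {green,red,blue,gold,gray,pink} minus ∅ = {green,red,blue,gold,gray,pink}

{green,red,blue,gold,gray,pink}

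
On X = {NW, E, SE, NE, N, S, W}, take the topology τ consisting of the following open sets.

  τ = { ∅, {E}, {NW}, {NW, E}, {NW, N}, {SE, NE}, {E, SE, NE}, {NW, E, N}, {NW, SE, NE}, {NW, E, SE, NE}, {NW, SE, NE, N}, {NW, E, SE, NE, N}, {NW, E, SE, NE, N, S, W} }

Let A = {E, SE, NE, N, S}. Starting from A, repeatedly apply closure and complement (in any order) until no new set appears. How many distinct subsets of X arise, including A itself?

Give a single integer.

8

complement {NW, W}; its interior {NW}; cl(A) = X∖{NW} = {E, SE, NE, N, S, W}
With k = closure, c = complement:
  1. A     = {E, SE, NE, N, S}
  2. kA    = {E, SE, NE, N, S, W}
  3. cA    = {NW, W}
  4. ckA   = {NW}
  5. kcA   = {NW, N, S, W}
  6. ckcA  = {E, SE, NE}
  7. kckcA = {E, SE, NE, S, W}
  8. ckckcA = {NW, N}
k, c of each give nothing new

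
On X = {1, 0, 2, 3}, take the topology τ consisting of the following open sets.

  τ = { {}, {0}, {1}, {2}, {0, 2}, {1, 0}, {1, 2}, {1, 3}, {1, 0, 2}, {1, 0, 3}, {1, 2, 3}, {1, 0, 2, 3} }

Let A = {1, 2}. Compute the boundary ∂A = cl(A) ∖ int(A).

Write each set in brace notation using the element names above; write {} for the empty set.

{3}

opens ⊆ A: {}, {2}, {1}, {1, 2}; union → int = {1, 2}
complement {0, 3}; its interior {0}; cl(A) = X∖{0} = {1, 2, 3}
boundary = {1, 2, 3} ∖ {1, 2} = {3}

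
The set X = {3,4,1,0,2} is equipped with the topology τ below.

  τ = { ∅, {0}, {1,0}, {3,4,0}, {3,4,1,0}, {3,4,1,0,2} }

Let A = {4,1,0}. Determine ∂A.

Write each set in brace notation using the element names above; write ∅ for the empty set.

{3,4,2}

U open, U⊆A: ∅, {0}, {1,0}. int(A) = ⋃ = {1,0}
X∖A={3,2}, int(X∖A)=∅, hence cl(A)={3,4,1,0,2}
∂A: remove int from cl → {3,4,2}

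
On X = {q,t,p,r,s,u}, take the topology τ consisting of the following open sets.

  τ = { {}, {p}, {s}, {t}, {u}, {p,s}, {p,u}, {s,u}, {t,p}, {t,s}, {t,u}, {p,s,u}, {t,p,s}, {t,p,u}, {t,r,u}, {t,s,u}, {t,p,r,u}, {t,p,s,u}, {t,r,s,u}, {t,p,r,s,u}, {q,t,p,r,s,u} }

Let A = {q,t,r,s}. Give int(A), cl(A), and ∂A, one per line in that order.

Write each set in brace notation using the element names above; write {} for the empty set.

int(A) = {t,s}
cl(A)  = {q,t,r,s}
∂A     = {q,r}

opens ⊆ A: {}, {t}, {s}, {t,s}; union → int = {t,s}
complement {p,u}; its interior {p,u}; cl(A) = X∖{p,u} = {q,t,r,s}
boundary = {q,t,r,s} ∖ {t,s} = {q,r}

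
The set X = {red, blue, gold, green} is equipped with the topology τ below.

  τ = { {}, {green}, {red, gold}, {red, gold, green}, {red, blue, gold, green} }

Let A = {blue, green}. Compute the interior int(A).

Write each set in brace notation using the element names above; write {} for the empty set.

U open, U⊆A: {}, {green}. int(A) = ⋃ = {green}

{green}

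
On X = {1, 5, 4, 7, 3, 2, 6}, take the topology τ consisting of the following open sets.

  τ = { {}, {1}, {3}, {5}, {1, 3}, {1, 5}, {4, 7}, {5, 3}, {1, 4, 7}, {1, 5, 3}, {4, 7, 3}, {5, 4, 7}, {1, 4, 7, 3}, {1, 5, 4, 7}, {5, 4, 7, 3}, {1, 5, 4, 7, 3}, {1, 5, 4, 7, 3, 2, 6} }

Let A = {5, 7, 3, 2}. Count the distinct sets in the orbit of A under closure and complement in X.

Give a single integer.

cl via duality: int({1, 4, 6}) = {1}, so X∖{1} = {5, 4, 7, 3, 2, 6}
Write k for closure, c for complement:
  1. A     = {5, 7, 3, 2}
  2. kA    = {5, 4, 7, 3, 2, 6}
  3. cA    = {1, 4, 6}
  4. ckA   = {1}
  5. kcA   = {1, 4, 7, 2, 6}
  6. kckA  = {1, 2, 6}
  7. ckcA  = {5, 3}
  8. ckckA = {5, 4, 7, 3}
  9. kckcA = {5, 3, 2, 6}
  10. ckckcA = {1, 4, 7}
applying k or c yields no new set

10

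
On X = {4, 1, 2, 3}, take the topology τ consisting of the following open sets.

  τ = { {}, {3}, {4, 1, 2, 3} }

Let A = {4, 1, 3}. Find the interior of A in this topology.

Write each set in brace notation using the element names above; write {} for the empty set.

{3}

open subsets of A: {}, {3}; so int(A) = {3}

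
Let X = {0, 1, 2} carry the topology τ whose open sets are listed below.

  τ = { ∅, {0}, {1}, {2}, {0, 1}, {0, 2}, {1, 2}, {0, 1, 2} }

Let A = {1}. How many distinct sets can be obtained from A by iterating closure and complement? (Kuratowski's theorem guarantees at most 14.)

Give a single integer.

2

closure: X∖int(X∖A) = X∖{0, 2} = {1}
Let k=closure and c=complement:
  1. A     = {1}
  2. cA    = {0, 2}
— saturated at 2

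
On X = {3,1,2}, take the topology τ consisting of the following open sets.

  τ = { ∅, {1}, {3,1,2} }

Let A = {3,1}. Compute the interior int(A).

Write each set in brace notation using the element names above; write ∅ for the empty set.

{1}

interior: largest open inside A is {1} (from ∅, {1})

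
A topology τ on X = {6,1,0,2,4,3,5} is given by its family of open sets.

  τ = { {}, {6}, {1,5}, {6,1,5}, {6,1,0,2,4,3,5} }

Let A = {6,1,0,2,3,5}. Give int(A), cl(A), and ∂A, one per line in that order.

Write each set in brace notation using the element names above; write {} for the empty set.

open subsets of A: {}, {6}, {1,5}, {6,1,5}; so int(A) = {6,1,5}
closure: X∖int(X∖A) = X∖{} = {6,1,0,2,4,3,5}
∂A = {6,1,0,2,4,3,5} minus {6,1,5} = {0,2,4,3}

int(A) = {6,1,5}
cl(A)  = {6,1,0,2,4,3,5}
∂A     = {0,2,4,3}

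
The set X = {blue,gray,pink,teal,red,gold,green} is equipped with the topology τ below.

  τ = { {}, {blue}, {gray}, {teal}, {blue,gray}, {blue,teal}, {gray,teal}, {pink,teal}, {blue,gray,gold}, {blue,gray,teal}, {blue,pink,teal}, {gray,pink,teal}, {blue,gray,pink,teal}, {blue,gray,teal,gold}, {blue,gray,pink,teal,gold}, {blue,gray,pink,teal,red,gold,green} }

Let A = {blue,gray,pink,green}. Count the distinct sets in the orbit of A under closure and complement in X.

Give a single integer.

10

complement {teal,red,gold}; its interior {teal}; cl(A) = X∖{teal} = {blue,gray,pink,red,gold,green}
With k = closure, c = complement:
  1. A     = {blue,gray,pink,green}
  2. kA    = {blue,gray,pink,red,gold,green}
  3. cA    = {teal,red,gold}
  4. ckA   = {teal}
  5. kcA   = {pink,teal,red,gold,green}
  6. kckA  = {pink,teal,red,green}
  7. ckcA  = {blue,gray}
  8. ckckA = {blue,gray,gold}
  9. kckcA = {blue,gray,red,gold,green}
  10. ckckcA = {pink,teal}
k, c of each give nothing new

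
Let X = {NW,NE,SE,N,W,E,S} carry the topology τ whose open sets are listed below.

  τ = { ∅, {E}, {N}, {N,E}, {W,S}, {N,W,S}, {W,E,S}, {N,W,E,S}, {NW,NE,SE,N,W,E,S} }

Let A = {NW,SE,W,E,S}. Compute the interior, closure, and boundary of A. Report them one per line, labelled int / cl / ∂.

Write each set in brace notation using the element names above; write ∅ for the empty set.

int(A) = {W,E,S}
cl(A)  = {NW,NE,SE,W,E,S}
∂A     = {NW,NE,SE}

U open, U⊆A: ∅, {E}, {W,S}, {W,E,S}. int(A) = ⋃ = {W,E,S}
X∖A={NE,N}, int(X∖A)={N}, hence cl(A)={NW,NE,SE,W,E,S}
∂A: remove int from cl → {NW,NE,SE}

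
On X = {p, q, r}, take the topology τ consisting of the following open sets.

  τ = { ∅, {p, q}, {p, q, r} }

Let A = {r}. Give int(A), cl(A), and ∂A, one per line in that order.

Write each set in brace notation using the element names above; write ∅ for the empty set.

int(A) = ∅
cl(A)  = {r}
∂A     = {r}

interior: largest open inside A is ∅ (from ∅)
cl via duality: int({p, q}) = {p, q}, so X∖{p, q} = {r}
cl∖int = {r}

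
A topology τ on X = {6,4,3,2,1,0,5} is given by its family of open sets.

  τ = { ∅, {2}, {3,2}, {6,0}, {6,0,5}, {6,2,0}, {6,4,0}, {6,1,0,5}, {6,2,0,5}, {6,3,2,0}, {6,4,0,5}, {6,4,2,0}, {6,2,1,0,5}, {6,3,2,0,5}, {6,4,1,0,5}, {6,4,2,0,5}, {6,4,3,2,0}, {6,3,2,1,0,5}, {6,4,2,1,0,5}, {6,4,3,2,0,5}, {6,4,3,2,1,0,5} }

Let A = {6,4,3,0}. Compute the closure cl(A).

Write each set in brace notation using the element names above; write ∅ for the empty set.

cl via duality: int({2,1,5}) = {2}, so X∖{2} = {6,4,3,1,0,5}

{6,4,3,1,0,5}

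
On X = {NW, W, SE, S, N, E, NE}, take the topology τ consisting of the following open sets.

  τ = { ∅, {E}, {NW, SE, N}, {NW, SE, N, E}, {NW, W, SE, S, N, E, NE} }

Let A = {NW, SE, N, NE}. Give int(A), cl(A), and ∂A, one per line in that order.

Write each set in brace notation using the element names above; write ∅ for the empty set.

open subsets of A: ∅, {NW, SE, N}; so int(A) = {NW, SE, N}
closure: X∖int(X∖A) = X∖{E} = {NW, W, SE, S, N, NE}
∂A = {NW, W, SE, S, N, NE} minus {NW, SE, N} = {W, S, NE}

int(A) = {NW, SE, N}
cl(A)  = {NW, W, SE, S, N, NE}
∂A     = {W, S, NE}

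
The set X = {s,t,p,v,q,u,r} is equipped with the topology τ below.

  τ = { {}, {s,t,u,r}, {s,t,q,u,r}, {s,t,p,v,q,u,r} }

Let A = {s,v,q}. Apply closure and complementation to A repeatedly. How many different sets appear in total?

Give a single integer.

cl via duality: int({t,p,u,r}) = {}, so X∖{} = {s,t,p,v,q,u,r}
Write k for closure, c for complement:
  1. A     = {s,v,q}
  2. kA    = {s,t,p,v,q,u,r}
  3. cA    = {t,p,u,r}
  4. ckA   = {}
applying k or c yields no new set

4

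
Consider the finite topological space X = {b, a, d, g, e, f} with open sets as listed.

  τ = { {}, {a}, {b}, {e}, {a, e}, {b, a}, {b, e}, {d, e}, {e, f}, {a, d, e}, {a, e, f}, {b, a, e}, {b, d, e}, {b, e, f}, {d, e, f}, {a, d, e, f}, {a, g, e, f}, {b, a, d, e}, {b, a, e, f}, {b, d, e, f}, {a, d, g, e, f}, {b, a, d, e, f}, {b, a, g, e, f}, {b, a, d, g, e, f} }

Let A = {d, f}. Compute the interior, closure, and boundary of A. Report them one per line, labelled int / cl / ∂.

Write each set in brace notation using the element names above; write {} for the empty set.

int(A) = {}
cl(A)  = {d, g, f}
∂A     = {d, g, f}

U open, U⊆A: {}. int(A) = ⋃ = {}
X∖A={b, a, g, e}, int(X∖A)={b, a, e}, hence cl(A)={d, g, f}
∂A: remove int from cl → {d, g, f}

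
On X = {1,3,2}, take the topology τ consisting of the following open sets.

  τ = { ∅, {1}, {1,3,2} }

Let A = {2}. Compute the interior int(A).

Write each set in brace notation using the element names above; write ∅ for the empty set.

∅

interior: largest open inside A is ∅ (from ∅)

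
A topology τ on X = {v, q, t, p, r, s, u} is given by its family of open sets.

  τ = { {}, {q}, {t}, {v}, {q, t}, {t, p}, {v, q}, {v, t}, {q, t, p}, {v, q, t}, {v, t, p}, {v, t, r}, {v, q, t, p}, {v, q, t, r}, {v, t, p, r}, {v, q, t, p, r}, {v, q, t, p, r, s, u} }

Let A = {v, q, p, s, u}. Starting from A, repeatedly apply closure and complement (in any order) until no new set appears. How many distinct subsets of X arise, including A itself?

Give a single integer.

8

complement {t, r}; its interior {t}; cl(A) = X∖{t} = {v, q, p, r, s, u}
With k = closure, c = complement:
  1. A     = {v, q, p, s, u}
  2. kA    = {v, q, p, r, s, u}
  3. cA    = {t, r}
  4. ckA   = {t}
  5. kcA   = {t, p, r, s, u}
  6. ckcA  = {v, q}
  7. kckcA = {v, q, r, s, u}
  8. ckckcA = {t, p}
k, c of each give nothing new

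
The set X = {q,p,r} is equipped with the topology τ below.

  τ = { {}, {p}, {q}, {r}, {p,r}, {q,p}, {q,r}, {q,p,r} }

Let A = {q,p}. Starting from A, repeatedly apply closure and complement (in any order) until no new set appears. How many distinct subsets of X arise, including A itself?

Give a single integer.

X∖A={r}, int(X∖A)={r}, hence cl(A)={q,p}
Orbit (k=closure, c=complement):
  1. A     = {q,p}
  2. cA    = {r}
(closed under both — stop)

2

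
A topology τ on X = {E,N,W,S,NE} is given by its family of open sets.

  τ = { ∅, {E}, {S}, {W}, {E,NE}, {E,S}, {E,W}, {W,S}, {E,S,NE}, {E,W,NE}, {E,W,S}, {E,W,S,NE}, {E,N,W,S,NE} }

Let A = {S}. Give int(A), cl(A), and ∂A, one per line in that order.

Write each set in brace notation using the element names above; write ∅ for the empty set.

U open, U⊆A: ∅, {S}. int(A) = ⋃ = {S}
X∖A={E,N,W,NE}, int(X∖A)={E,W,NE}, hence cl(A)={N,S}
∂A: remove int from cl → {N}

int(A) = {S}
cl(A)  = {N,S}
∂A     = {N}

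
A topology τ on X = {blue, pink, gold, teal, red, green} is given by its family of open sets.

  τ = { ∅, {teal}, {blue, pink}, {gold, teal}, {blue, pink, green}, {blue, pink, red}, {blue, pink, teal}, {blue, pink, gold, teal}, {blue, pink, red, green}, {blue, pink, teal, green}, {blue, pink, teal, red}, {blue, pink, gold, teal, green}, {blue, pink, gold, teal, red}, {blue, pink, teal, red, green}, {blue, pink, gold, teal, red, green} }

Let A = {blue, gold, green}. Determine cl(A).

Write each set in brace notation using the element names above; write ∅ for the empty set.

{blue, pink, gold, red, green}

closure: X∖int(X∖A) = X∖{teal} = {blue, pink, gold, red, green}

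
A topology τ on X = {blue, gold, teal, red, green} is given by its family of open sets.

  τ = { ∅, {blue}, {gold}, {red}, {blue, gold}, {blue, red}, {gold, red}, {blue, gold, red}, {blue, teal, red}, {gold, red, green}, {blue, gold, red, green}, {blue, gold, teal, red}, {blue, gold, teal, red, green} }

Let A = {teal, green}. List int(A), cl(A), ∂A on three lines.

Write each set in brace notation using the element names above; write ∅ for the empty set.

int(A) = ∅
cl(A)  = {teal, green}
∂A     = {teal, green}

U open, U⊆A: ∅. int(A) = ⋃ = ∅
X∖A={blue, gold, red}, int(X∖A)={blue, gold, red}, hence cl(A)={teal, green}
∂A: remove int from cl → {teal, green}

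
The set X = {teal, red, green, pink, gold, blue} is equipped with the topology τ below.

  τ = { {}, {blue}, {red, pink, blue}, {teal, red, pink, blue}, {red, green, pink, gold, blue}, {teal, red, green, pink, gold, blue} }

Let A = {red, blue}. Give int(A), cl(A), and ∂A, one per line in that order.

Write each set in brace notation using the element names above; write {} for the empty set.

int(A) = {blue}
cl(A)  = {teal, red, green, pink, gold, blue}
∂A     = {teal, red, green, pink, gold}

opens ⊆ A: {}, {blue}; union → int = {blue}
complement {teal, green, pink, gold}; its interior {}; cl(A) = X∖{} = {teal, red, green, pink, gold, blue}
boundary = {teal, red, green, pink, gold, blue} ∖ {blue} = {teal, red, green, pink, gold}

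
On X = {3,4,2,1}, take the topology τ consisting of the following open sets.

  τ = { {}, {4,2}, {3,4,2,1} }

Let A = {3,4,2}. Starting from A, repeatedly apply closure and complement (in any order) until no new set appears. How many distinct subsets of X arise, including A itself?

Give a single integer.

6

X∖A={1}, int(X∖A)={}, hence cl(A)={3,4,2,1}
Orbit (k=closure, c=complement):
  1. A     = {3,4,2}
  2. kA    = {3,4,2,1}
  3. cA    = {1}
  4. ckA   = {}
  5. kcA   = {3,1}
  6. ckcA  = {4,2}
(closed under both — stop)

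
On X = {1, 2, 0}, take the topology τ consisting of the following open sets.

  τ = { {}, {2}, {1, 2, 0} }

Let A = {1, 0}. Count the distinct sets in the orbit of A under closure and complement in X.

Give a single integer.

cl via duality: int({2}) = {2}, so X∖{2} = {1, 0}
Write k for closure, c for complement:
  1. A     = {1, 0}
  2. cA    = {2}
  3. kcA   = {1, 2, 0}
  4. ckcA  = {}
applying k or c yields no new set

4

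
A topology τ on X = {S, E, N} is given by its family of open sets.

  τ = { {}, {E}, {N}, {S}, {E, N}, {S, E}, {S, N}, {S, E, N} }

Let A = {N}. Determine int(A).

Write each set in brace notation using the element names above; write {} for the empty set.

{N}

opens ⊆ A: {}, {N}; union → int = {N}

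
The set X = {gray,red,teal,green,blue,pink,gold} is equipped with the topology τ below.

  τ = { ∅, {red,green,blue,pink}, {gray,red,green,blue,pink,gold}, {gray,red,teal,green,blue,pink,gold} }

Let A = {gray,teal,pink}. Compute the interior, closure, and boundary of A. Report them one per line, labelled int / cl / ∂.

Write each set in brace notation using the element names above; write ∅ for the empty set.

opens ⊆ A: ∅; union → int = ∅
complement {red,green,blue,gold}; its interior ∅; cl(A) = X∖∅ = {gray,red,teal,green,blue,pink,gold}
boundary = {gray,red,teal,green,blue,pink,gold} ∖ ∅ = {gray,red,teal,green,blue,pink,gold}

int(A) = ∅
cl(A)  = {gray,red,teal,green,blue,pink,gold}
∂A     = {gray,red,teal,green,blue,pink,gold}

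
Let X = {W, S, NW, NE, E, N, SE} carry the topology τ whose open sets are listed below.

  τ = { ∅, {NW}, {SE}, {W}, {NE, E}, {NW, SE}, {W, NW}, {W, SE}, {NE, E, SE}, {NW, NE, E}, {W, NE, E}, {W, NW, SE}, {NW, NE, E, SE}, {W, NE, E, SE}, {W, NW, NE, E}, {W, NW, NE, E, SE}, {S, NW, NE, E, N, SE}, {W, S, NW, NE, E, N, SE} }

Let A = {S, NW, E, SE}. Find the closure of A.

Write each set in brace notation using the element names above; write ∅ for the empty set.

{S, NW, NE, E, N, SE}

closure: X∖int(X∖A) = X∖{W} = {S, NW, NE, E, N, SE}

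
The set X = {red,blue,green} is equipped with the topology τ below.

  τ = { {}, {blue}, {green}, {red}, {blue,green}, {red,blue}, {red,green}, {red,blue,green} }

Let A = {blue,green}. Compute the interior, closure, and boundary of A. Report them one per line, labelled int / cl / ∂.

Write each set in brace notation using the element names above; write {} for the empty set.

opens ⊆ A: {}, {green}, {blue}, {blue,green}; union → int = {blue,green}
complement {red}; its interior {red}; cl(A) = X∖{red} = {blue,green}
boundary = {blue,green} ∖ {blue,green} = {}

int(A) = {blue,green}
cl(A)  = {blue,green}
∂A     = {}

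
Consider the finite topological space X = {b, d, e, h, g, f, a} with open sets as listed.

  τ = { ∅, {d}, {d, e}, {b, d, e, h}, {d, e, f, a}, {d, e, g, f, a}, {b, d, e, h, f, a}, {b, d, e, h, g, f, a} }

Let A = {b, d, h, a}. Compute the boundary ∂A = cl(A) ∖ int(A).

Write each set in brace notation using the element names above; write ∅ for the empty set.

interior: largest open inside A is {d} (from ∅, {d})
cl via duality: int({e, g, f}) = ∅, so X∖∅ = {b, d, e, h, g, f, a}
cl∖int = {b, e, h, g, f, a}

{b, e, h, g, f, a}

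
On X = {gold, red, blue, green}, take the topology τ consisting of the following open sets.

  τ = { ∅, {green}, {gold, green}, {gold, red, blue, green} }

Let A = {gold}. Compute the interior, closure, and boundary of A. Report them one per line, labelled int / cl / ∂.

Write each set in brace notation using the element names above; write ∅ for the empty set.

int(A) = ∅
cl(A)  = {gold, red, blue}
∂A     = {gold, red, blue}

U open, U⊆A: ∅. int(A) = ⋃ = ∅
X∖A={red, blue, green}, int(X∖A)={green}, hence cl(A)={gold, red, blue}
∂A: remove int from cl → {gold, red, blue}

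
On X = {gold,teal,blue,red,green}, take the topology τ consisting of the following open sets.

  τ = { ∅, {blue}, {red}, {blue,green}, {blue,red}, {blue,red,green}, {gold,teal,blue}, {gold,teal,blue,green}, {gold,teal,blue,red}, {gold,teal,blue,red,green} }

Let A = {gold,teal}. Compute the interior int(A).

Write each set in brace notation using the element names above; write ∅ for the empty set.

∅

open subsets of A: ∅; so int(A) = ∅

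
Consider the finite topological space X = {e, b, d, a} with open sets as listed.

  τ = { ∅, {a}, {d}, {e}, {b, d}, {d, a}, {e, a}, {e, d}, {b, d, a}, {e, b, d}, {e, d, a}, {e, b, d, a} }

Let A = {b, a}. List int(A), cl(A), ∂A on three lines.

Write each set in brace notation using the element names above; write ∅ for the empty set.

open subsets of A: ∅, {a}; so int(A) = {a}
closure: X∖int(X∖A) = X∖{e, d} = {b, a}
∂A = {b, a} minus {a} = {b}

int(A) = {a}
cl(A)  = {b, a}
∂A     = {b}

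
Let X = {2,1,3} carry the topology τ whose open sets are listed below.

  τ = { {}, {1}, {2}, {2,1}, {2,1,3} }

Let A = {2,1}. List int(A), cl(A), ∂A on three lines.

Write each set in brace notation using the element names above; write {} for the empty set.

int(A) = {2,1}
cl(A)  = {2,1,3}
∂A     = {3}

interior: largest open inside A is {2,1} (from {}, {2}, {1}, {2,1})
cl via duality: int({3}) = {}, so X∖{} = {2,1,3}
cl∖int = {3}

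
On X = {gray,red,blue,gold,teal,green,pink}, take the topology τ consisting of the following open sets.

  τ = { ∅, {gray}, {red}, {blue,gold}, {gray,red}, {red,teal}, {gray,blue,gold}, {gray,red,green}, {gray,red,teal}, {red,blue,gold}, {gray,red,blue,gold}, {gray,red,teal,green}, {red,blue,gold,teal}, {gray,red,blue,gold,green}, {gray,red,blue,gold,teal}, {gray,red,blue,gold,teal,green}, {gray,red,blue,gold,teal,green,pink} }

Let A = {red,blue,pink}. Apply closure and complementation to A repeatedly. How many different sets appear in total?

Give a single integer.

closure: X∖int(X∖A) = X∖{gray} = {red,blue,gold,teal,green,pink}
Let k=closure and c=complement:
  1. A     = {red,blue,pink}
  2. kA    = {red,blue,gold,teal,green,pink}
  3. cA    = {gray,gold,teal,green}
  4. ckA   = {gray}
  5. kcA   = {gray,blue,gold,teal,green,pink}
  6. kckA  = {gray,green,pink}
  7. ckcA  = {red}
  8. ckckA = {red,blue,gold,teal}
  9. kckcA = {red,teal,green,pink}
  10. ckckcA = {gray,blue,gold}
  11. kckckcA = {gray,blue,gold,green,pink}
  12. ckckckcA = {red,teal}
— saturated at 12

12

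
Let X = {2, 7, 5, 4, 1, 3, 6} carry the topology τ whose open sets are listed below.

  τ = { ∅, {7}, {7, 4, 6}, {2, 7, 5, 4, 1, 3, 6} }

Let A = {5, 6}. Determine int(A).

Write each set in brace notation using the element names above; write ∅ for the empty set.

opens ⊆ A: ∅; union → int = ∅

∅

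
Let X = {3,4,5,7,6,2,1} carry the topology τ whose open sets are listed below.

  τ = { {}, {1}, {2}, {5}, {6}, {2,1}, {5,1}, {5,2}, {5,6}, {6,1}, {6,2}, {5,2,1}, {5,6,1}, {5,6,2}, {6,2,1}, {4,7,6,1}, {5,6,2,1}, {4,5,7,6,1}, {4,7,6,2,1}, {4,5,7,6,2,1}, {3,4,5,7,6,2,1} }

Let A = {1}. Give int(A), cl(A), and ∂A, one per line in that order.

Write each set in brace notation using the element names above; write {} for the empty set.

opens ⊆ A: {}, {1}; union → int = {1}
complement {3,4,5,7,6,2}; its interior {5,6,2}; cl(A) = X∖{5,6,2} = {3,4,7,1}
boundary = {3,4,7,1} ∖ {1} = {3,4,7}

int(A) = {1}
cl(A)  = {3,4,7,1}
∂A     = {3,4,7}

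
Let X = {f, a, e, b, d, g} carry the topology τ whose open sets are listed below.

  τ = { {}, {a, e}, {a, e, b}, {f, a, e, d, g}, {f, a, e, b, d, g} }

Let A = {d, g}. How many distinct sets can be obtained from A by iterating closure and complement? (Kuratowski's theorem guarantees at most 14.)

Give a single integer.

6

cl via duality: int({f, a, e, b}) = {a, e, b}, so X∖{a, e, b} = {f, d, g}
Write k for closure, c for complement:
  1. A     = {d, g}
  2. kA    = {f, d, g}
  3. cA    = {f, a, e, b}
  4. ckA   = {a, e, b}
  5. kcA   = {f, a, e, b, d, g}
  6. ckcA  = {}
applying k or c yields no new set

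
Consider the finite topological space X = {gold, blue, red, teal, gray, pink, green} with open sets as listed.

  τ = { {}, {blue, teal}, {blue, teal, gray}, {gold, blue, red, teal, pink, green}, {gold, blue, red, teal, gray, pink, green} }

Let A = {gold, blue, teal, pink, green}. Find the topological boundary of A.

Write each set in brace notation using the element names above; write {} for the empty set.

U open, U⊆A: {}, {blue, teal}. int(A) = ⋃ = {blue, teal}
X∖A={red, gray}, int(X∖A)={}, hence cl(A)={gold, blue, red, teal, gray, pink, green}
∂A: remove int from cl → {gold, red, gray, pink, green}

{gold, red, gray, pink, green}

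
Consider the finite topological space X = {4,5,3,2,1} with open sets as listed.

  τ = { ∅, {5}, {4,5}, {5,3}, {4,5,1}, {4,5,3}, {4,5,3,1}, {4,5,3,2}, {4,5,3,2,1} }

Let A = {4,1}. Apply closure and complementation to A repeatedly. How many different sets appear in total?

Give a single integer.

X∖A={5,3,2}, int(X∖A)={5,3}, hence cl(A)={4,2,1}
Orbit (k=closure, c=complement):
  1. A     = {4,1}
  2. kA    = {4,2,1}
  3. cA    = {5,3,2}
  4. ckA   = {5,3}
  5. kcA   = {4,5,3,2,1}
  6. ckcA  = ∅
(closed under both — stop)

6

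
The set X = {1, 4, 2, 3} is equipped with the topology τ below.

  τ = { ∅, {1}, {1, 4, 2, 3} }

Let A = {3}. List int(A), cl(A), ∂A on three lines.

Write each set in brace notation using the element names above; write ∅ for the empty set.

int(A) = ∅
cl(A)  = {4, 2, 3}
∂A     = {4, 2, 3}

opens ⊆ A: ∅; union → int = ∅
complement {1, 4, 2}; its interior {1}; cl(A) = X∖{1} = {4, 2, 3}
boundary = {4, 2, 3} ∖ ∅ = {4, 2, 3}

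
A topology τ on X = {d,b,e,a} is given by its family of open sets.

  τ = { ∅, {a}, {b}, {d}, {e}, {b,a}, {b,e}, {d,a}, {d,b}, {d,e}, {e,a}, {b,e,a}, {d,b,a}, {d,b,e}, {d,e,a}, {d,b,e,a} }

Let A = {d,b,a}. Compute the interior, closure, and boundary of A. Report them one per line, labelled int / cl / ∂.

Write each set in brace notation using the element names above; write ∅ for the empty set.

int(A) = {d,b,a}
cl(A)  = {d,b,a}
∂A     = ∅

opens ⊆ A: ∅, {b}, {a}, {d}, {d,b}, {b,a}, {d,a}, {d,b,a}; union → int = {d,b,a}
complement {e}; its interior {e}; cl(A) = X∖{e} = {d,b,a}
boundary = {d,b,a} ∖ {d,b,a} = ∅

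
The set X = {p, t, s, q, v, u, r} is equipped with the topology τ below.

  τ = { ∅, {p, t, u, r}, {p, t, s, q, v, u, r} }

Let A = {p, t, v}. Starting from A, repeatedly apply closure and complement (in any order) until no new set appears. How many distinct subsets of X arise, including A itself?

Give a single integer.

4

X∖A={s, q, u, r}, int(X∖A)=∅, hence cl(A)={p, t, s, q, v, u, r}
Orbit (k=closure, c=complement):
  1. A     = {p, t, v}
  2. kA    = {p, t, s, q, v, u, r}
  3. cA    = {s, q, u, r}
  4. ckA   = ∅
(closed under both — stop)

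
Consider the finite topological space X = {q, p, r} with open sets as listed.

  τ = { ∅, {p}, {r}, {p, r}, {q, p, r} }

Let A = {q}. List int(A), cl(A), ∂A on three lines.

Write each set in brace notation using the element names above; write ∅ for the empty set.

interior: largest open inside A is ∅ (from ∅)
cl via duality: int({p, r}) = {p, r}, so X∖{p, r} = {q}
cl∖int = {q}

int(A) = ∅
cl(A)  = {q}
∂A     = {q}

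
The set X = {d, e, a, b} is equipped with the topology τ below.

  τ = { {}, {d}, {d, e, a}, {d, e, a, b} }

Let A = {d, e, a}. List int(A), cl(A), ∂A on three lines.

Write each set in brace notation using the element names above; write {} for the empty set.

U open, U⊆A: {}, {d}, {d, e, a}. int(A) = ⋃ = {d, e, a}
X∖A={b}, int(X∖A)={}, hence cl(A)={d, e, a, b}
∂A: remove int from cl → {b}

int(A) = {d, e, a}
cl(A)  = {d, e, a, b}
∂A     = {b}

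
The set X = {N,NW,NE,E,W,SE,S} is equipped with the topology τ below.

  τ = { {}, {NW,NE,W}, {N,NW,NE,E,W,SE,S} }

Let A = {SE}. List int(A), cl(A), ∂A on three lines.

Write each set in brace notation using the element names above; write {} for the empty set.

int(A) = {}
cl(A)  = {N,E,SE,S}
∂A     = {N,E,SE,S}

interior: largest open inside A is {} (from {})
cl via duality: int({N,NW,NE,E,W,S}) = {NW,NE,W}, so X∖{NW,NE,W} = {N,E,SE,S}
cl∖int = {N,E,SE,S}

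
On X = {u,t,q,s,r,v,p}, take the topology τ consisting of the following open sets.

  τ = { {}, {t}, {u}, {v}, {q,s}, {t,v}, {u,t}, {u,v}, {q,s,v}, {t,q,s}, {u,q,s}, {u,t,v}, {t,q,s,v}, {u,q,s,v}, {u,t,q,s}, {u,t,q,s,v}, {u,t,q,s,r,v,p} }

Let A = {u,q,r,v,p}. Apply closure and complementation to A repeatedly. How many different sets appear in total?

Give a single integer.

X∖A={t,s}, int(X∖A)={t}, hence cl(A)={u,q,s,r,v,p}
Orbit (k=closure, c=complement):
  1. A     = {u,q,r,v,p}
  2. kA    = {u,q,s,r,v,p}
  3. cA    = {t,s}
  4. ckA   = {t}
  5. kcA   = {t,q,s,r,p}
  6. kckA  = {t,r,p}
  7. ckcA  = {u,v}
  8. ckckA = {u,q,s,v}
  9. kckcA = {u,r,v,p}
  10. ckckcA = {t,q,s}
(closed under both — stop)

10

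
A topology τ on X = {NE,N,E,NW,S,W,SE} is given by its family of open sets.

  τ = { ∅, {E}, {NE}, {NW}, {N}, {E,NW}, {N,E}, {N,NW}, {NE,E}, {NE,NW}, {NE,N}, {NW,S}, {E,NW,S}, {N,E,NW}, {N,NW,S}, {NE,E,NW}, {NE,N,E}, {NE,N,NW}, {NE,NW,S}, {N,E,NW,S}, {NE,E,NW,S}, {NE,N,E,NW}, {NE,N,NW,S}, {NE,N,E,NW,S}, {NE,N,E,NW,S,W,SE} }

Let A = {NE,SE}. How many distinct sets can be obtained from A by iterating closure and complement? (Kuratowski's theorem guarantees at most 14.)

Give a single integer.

6

X∖A={N,E,NW,S,W}, int(X∖A)={N,E,NW,S}, hence cl(A)={NE,W,SE}
Orbit (k=closure, c=complement):
  1. A     = {NE,SE}
  2. kA    = {NE,W,SE}
  3. cA    = {N,E,NW,S,W}
  4. ckA   = {N,E,NW,S}
  5. kcA   = {N,E,NW,S,W,SE}
  6. ckcA  = {NE}
(closed under both — stop)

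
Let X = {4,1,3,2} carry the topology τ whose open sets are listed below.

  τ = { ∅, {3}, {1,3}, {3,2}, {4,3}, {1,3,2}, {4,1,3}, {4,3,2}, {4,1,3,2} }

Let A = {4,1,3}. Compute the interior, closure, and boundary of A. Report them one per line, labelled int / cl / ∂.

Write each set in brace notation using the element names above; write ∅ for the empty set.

U open, U⊆A: ∅, {3}, {4,3}, {1,3}, {4,1,3}. int(A) = ⋃ = {4,1,3}
X∖A={2}, int(X∖A)=∅, hence cl(A)={4,1,3,2}
∂A: remove int from cl → {2}

int(A) = {4,1,3}
cl(A)  = {4,1,3,2}
∂A     = {2}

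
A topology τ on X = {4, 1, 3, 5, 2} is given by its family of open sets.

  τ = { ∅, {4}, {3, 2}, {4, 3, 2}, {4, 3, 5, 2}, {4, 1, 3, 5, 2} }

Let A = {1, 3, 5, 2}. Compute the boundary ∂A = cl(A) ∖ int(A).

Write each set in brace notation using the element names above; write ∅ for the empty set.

{1, 5}

open subsets of A: ∅, {3, 2}; so int(A) = {3, 2}
closure: X∖int(X∖A) = X∖{4} = {1, 3, 5, 2}
∂A = {1, 3, 5, 2} minus {3, 2} = {1, 5}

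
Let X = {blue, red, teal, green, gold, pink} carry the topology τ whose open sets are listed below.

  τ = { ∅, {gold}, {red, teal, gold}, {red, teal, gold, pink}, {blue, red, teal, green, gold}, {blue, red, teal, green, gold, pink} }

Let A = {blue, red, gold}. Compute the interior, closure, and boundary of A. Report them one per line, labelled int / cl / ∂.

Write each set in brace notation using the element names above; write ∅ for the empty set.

int(A) = {gold}
cl(A)  = {blue, red, teal, green, gold, pink}
∂A     = {blue, red, teal, green, pink}

open subsets of A: ∅, {gold}; so int(A) = {gold}
closure: X∖int(X∖A) = X∖∅ = {blue, red, teal, green, gold, pink}
∂A = {blue, red, teal, green, gold, pink} minus {gold} = {blue, red, teal, green, pink}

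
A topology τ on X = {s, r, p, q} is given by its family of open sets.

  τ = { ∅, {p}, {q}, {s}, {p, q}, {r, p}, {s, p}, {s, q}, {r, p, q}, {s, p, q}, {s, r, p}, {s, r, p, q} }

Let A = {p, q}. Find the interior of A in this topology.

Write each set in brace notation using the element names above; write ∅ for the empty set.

U open, U⊆A: ∅, {q}, {p}, {p, q}. int(A) = ⋃ = {p, q}

{p, q}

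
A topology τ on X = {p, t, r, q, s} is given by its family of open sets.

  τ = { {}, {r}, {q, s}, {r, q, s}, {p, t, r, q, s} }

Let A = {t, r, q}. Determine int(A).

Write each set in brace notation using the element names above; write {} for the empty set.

interior: largest open inside A is {r} (from {}, {r})

{r}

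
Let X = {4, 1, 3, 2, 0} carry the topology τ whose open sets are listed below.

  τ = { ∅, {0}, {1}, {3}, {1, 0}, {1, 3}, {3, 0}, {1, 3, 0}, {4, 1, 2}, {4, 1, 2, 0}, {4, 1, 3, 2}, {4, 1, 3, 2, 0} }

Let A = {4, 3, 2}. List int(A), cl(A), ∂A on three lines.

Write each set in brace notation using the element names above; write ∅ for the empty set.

opens ⊆ A: ∅, {3}; union → int = {3}
complement {1, 0}; its interior {1, 0}; cl(A) = X∖{1, 0} = {4, 3, 2}
boundary = {4, 3, 2} ∖ {3} = {4, 2}

int(A) = {3}
cl(A)  = {4, 3, 2}
∂A     = {4, 2}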